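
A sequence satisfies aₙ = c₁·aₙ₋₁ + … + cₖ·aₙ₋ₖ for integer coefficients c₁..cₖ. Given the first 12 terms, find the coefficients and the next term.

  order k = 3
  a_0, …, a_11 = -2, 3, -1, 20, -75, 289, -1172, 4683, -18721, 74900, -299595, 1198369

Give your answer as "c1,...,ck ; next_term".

  a_3 = -3·-1 + 3·3 + -4·-2 = 20
  a_4 = -3·20 + 3·-1 + -4·3 = -75
  a_5 = -3·-75 + 3·20 + -4·-1 = 289
  a_6 = -3·289 + 3·-75 + -4·20 = -1172
  a_7 = -3·-1172 + 3·289 + -4·-75 = 4683
  a_8 = -3·4683 + 3·-1172 + -4·289 = -18721
  a_9 = -3·-18721 + 3·4683 + -4·-1172 = 74900
  a_10 = -3·74900 + 3·-18721 + -4·4683 = -299595
  a_11 = -3·-299595 + 3·74900 + -4·-18721 = 1198369
  a_12 = -3·1198369 + 3·-299595 + -4·74900 = -4793492

-3,3,-4 ; -4793492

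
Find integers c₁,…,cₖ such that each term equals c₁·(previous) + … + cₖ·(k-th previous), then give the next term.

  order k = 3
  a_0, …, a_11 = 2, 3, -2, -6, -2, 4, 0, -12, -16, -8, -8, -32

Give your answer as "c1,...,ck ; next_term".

2,-2,2 ; -64

  a_3 = 2·-2 + -2·3 + 2·2 = -6
  a_4 = 2·-6 + -2·-2 + 2·3 = -2
  a_5 = 2·-2 + -2·-6 + 2·-2 = 4
  a_6 = 2·4 + -2·-2 + 2·-6 = 0
  a_7 = 2·0 + -2·4 + 2·-2 = -12
  a_8 = 2·-12 + -2·0 + 2·4 = -16
  a_9 = 2·-16 + -2·-12 + 2·0 = -8
  a_10 = 2·-8 + -2·-16 + 2·-12 = -8
  a_11 = 2·-8 + -2·-8 + 2·-16 = -32
  a_12 = 2·-32 + -2·-8 + 2·-8 = -64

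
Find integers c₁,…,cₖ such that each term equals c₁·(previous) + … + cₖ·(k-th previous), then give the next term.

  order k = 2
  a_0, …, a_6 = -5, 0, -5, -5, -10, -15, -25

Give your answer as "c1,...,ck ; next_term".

1,1 ; -40

  a_2 = 1·0 + 1·-5 = -5
  a_3 = 1·-5 + 1·0 = -5
  a_4 = 1·-5 + 1·-5 = -10
  a_5 = 1·-10 + 1·-5 = -15
  a_6 = 1·-15 + 1·-10 = -25
  a_7 = 1·-25 + 1·-15 = -40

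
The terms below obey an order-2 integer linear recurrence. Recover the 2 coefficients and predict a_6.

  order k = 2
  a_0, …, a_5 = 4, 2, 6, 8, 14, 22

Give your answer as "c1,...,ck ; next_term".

  a_2 = 1·2 + 1·4 = 6
  a_3 = 1·6 + 1·2 = 8
  a_4 = 1·8 + 1·6 = 14
  a_5 = 1·14 + 1·8 = 22
  a_6 = 1·22 + 1·14 = 36

1,1 ; 36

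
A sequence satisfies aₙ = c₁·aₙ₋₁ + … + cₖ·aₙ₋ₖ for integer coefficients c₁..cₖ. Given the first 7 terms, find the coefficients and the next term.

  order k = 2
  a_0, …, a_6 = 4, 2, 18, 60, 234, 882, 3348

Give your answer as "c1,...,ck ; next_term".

  a_2 = 3·2 + 3·4 = 18
  a_3 = 3·18 + 3·2 = 60
  a_4 = 3·60 + 3·18 = 234
  a_5 = 3·234 + 3·60 = 882
  a_6 = 3·882 + 3·234 = 3348
  a_7 = 3·3348 + 3·882 = 12690

3,3 ; 12690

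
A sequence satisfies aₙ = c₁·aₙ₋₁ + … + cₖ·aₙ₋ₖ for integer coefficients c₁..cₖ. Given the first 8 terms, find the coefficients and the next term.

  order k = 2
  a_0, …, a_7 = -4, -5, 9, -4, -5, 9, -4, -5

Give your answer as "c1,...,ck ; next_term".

  a_2 = -1·-5 + -1·-4 = 9
  a_3 = -1·9 + -1·-5 = -4
  a_4 = -1·-4 + -1·9 = -5
  a_5 = -1·-5 + -1·-4 = 9
  a_6 = -1·9 + -1·-5 = -4
  a_7 = -1·-4 + -1·9 = -5
  a_8 = -1·-5 + -1·-4 = 9

-1,-1 ; 9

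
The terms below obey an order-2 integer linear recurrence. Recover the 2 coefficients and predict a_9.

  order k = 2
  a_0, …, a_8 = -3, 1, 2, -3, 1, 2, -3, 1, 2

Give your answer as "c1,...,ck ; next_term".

  a_2 = -1·1 + -1·-3 = 2
  a_3 = -1·2 + -1·1 = -3
  a_4 = -1·-3 + -1·2 = 1
  a_5 = -1·1 + -1·-3 = 2
  a_6 = -1·2 + -1·1 = -3
  a_7 = -1·-3 + -1·2 = 1
  a_8 = -1·1 + -1·-3 = 2
  a_9 = -1·2 + -1·1 = -3

-1,-1 ; -3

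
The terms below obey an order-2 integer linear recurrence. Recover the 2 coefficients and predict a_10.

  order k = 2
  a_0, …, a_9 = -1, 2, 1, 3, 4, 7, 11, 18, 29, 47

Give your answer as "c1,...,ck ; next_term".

1,1 ; 76

  a_2 = 1·2 + 1·-1 = 1
  a_3 = 1·1 + 1·2 = 3
  a_4 = 1·3 + 1·1 = 4
  a_5 = 1·4 + 1·3 = 7
  a_6 = 1·7 + 1·4 = 11
  a_7 = 1·11 + 1·7 = 18
  a_8 = 1·18 + 1·11 = 29
  a_9 = 1·29 + 1·18 = 47
  a_10 = 1·47 + 1·29 = 76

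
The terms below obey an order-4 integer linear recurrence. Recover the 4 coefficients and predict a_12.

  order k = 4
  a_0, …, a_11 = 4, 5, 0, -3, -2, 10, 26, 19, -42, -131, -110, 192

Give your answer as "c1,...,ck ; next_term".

2,-3,0,1 ; 672

  a_4 = 2·-3 + -3·0 + 0·5 + 1·4 = -2
  a_5 = 2·-2 + -3·-3 + 0·0 + 1·5 = 10
  a_6 = 2·10 + -3·-2 + 0·-3 + 1·0 = 26
  a_7 = 2·26 + -3·10 + 0·-2 + 1·-3 = 19
  a_8 = 2·19 + -3·26 + 0·10 + 1·-2 = -42
  a_9 = 2·-42 + -3·19 + 0·26 + 1·10 = -131
  a_10 = 2·-131 + -3·-42 + 0·19 + 1·26 = -110
  a_11 = 2·-110 + -3·-131 + 0·-42 + 1·19 = 192
  a_12 = 2·192 + -3·-110 + 0·-131 + 1·-42 = 672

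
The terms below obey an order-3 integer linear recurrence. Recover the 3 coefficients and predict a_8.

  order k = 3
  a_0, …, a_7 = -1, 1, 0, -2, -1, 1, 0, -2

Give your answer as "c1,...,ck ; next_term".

1,-1,1 ; -1

  a_3 = 1·0 + -1·1 + 1·-1 = -2
  a_4 = 1·-2 + -1·0 + 1·1 = -1
  a_5 = 1·-1 + -1·-2 + 1·0 = 1
  a_6 = 1·1 + -1·-1 + 1·-2 = 0
  a_7 = 1·0 + -1·1 + 1·-1 = -2
  a_8 = 1·-2 + -1·0 + 1·1 = -1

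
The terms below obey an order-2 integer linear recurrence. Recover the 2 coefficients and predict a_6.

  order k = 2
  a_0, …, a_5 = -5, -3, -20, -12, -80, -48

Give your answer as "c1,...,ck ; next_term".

  a_2 = 0·-3 + 4·-5 = -20
  a_3 = 0·-20 + 4·-3 = -12
  a_4 = 0·-12 + 4·-20 = -80
  a_5 = 0·-80 + 4·-12 = -48
  a_6 = 0·-48 + 4·-80 = -320

0,4 ; -320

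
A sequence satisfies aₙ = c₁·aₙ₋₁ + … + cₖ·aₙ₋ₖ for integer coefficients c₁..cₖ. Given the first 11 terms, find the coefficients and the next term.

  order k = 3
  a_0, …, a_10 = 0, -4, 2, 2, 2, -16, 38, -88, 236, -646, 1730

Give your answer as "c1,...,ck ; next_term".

-3,-2,-3 ; -4606

  a_3 = -3·2 + -2·-4 + -3·0 = 2
  a_4 = -3·2 + -2·2 + -3·-4 = 2
  a_5 = -3·2 + -2·2 + -3·2 = -16
  a_6 = -3·-16 + -2·2 + -3·2 = 38
  a_7 = -3·38 + -2·-16 + -3·2 = -88
  a_8 = -3·-88 + -2·38 + -3·-16 = 236
  a_9 = -3·236 + -2·-88 + -3·38 = -646
  a_10 = -3·-646 + -2·236 + -3·-88 = 1730
  a_11 = -3·1730 + -2·-646 + -3·236 = -4606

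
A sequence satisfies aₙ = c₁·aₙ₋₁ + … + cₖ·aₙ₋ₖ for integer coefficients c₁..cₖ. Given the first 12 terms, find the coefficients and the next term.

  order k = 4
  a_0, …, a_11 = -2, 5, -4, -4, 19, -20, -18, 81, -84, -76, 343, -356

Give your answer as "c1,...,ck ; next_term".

  a_4 = -1·-4 + -2·-4 + 1·5 + -1·-2 = 19
  a_5 = -1·19 + -2·-4 + 1·-4 + -1·5 = -20
  a_6 = -1·-20 + -2·19 + 1·-4 + -1·-4 = -18
  a_7 = -1·-18 + -2·-20 + 1·19 + -1·-4 = 81
  a_8 = -1·81 + -2·-18 + 1·-20 + -1·19 = -84
  a_9 = -1·-84 + -2·81 + 1·-18 + -1·-20 = -76
  a_10 = -1·-76 + -2·-84 + 1·81 + -1·-18 = 343
  a_11 = -1·343 + -2·-76 + 1·-84 + -1·81 = -356
  a_12 = -1·-356 + -2·343 + 1·-76 + -1·-84 = -322

-1,-2,1,-1 ; -322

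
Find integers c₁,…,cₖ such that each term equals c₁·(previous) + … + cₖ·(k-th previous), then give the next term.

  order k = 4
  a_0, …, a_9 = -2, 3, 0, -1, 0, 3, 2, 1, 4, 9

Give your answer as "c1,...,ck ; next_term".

  a_4 = 1·-1 + 0·0 + 1·3 + 1·-2 = 0
  a_5 = 1·0 + 0·-1 + 1·0 + 1·3 = 3
  a_6 = 1·3 + 0·0 + 1·-1 + 1·0 = 2
  a_7 = 1·2 + 0·3 + 1·0 + 1·-1 = 1
  a_8 = 1·1 + 0·2 + 1·3 + 1·0 = 4
  a_9 = 1·4 + 0·1 + 1·2 + 1·3 = 9
  a_10 = 1·9 + 0·4 + 1·1 + 1·2 = 12

1,0,1,1 ; 12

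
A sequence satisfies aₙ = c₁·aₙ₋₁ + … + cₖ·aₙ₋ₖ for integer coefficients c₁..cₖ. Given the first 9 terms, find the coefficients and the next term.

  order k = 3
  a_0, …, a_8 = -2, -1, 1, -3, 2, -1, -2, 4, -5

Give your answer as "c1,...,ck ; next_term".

-1,0,1 ; 3

  a_3 = -1·1 + 0·-1 + 1·-2 = -3
  a_4 = -1·-3 + 0·1 + 1·-1 = 2
  a_5 = -1·2 + 0·-3 + 1·1 = -1
  a_6 = -1·-1 + 0·2 + 1·-3 = -2
  a_7 = -1·-2 + 0·-1 + 1·2 = 4
  a_8 = -1·4 + 0·-2 + 1·-1 = -5
  a_9 = -1·-5 + 0·4 + 1·-2 = 3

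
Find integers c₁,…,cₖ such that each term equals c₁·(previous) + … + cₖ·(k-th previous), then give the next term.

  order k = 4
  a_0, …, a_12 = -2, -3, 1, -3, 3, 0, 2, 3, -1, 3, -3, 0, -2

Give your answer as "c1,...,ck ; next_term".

  a_4 = 0·-3 + 1·1 + 0·-3 + -1·-2 = 3
  a_5 = 0·3 + 1·-3 + 0·1 + -1·-3 = 0
  a_6 = 0·0 + 1·3 + 0·-3 + -1·1 = 2
  a_7 = 0·2 + 1·0 + 0·3 + -1·-3 = 3
  a_8 = 0·3 + 1·2 + 0·0 + -1·3 = -1
  a_9 = 0·-1 + 1·3 + 0·2 + -1·0 = 3
  a_10 = 0·3 + 1·-1 + 0·3 + -1·2 = -3
  a_11 = 0·-3 + 1·3 + 0·-1 + -1·3 = 0
  a_12 = 0·0 + 1·-3 + 0·3 + -1·-1 = -2
  a_13 = 0·-2 + 1·0 + 0·-3 + -1·3 = -3

0,1,0,-1 ; -3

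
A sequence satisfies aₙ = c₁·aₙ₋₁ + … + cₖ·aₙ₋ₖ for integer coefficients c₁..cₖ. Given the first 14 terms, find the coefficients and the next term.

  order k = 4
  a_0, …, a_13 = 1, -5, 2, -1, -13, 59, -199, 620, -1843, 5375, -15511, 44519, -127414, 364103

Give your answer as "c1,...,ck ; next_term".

  a_4 = -3·-1 + 1·2 + 3·-5 + -3·1 = -13
  a_5 = -3·-13 + 1·-1 + 3·2 + -3·-5 = 59
  a_6 = -3·59 + 1·-13 + 3·-1 + -3·2 = -199
  a_7 = -3·-199 + 1·59 + 3·-13 + -3·-1 = 620
  a_8 = -3·620 + 1·-199 + 3·59 + -3·-13 = -1843
  a_9 = -3·-1843 + 1·620 + 3·-199 + -3·59 = 5375
  a_10 = -3·5375 + 1·-1843 + 3·620 + -3·-199 = -15511
  a_11 = -3·-15511 + 1·5375 + 3·-1843 + -3·620 = 44519
  a_12 = -3·44519 + 1·-15511 + 3·5375 + -3·-1843 = -127414
  a_13 = -3·-127414 + 1·44519 + 3·-15511 + -3·5375 = 364103
  a_14 = -3·364103 + 1·-127414 + 3·44519 + -3·-15511 = -1039633

-3,1,3,-3 ; -1039633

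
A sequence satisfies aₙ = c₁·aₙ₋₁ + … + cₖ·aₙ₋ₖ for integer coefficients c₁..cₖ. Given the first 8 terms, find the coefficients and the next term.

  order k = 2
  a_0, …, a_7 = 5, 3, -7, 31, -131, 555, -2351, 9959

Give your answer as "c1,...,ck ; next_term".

-4,1 ; -42187

  a_2 = -4·3 + 1·5 = -7
  a_3 = -4·-7 + 1·3 = 31
  a_4 = -4·31 + 1·-7 = -131
  a_5 = -4·-131 + 1·31 = 555
  a_6 = -4·555 + 1·-131 = -2351
  a_7 = -4·-2351 + 1·555 = 9959
  a_8 = -4·9959 + 1·-2351 = -42187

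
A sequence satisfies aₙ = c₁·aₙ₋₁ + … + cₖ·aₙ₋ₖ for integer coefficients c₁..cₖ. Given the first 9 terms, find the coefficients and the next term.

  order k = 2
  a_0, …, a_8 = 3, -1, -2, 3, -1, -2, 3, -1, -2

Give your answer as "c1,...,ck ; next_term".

-1,-1 ; 3

  a_2 = -1·-1 + -1·3 = -2
  a_3 = -1·-2 + -1·-1 = 3
  a_4 = -1·3 + -1·-2 = -1
  a_5 = -1·-1 + -1·3 = -2
  a_6 = -1·-2 + -1·-1 = 3
  a_7 = -1·3 + -1·-2 = -1
  a_8 = -1·-1 + -1·3 = -2
  a_9 = -1·-2 + -1·-1 = 3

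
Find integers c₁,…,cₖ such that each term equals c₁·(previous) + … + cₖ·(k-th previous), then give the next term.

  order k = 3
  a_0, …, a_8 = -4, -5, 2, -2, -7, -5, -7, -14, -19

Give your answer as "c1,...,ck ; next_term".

1,0,1 ; -26

  a_3 = 1·2 + 0·-5 + 1·-4 = -2
  a_4 = 1·-2 + 0·2 + 1·-5 = -7
  a_5 = 1·-7 + 0·-2 + 1·2 = -5
  a_6 = 1·-5 + 0·-7 + 1·-2 = -7
  a_7 = 1·-7 + 0·-5 + 1·-7 = -14
  a_8 = 1·-14 + 0·-7 + 1·-5 = -19
  a_9 = 1·-19 + 0·-14 + 1·-7 = -26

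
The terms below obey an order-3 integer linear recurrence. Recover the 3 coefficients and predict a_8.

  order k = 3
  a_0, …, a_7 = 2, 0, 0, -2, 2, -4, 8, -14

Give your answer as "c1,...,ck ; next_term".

  a_3 = -1·0 + 1·0 + -1·2 = -2
  a_4 = -1·-2 + 1·0 + -1·0 = 2
  a_5 = -1·2 + 1·-2 + -1·0 = -4
  a_6 = -1·-4 + 1·2 + -1·-2 = 8
  a_7 = -1·8 + 1·-4 + -1·2 = -14
  a_8 = -1·-14 + 1·8 + -1·-4 = 26

-1,1,-1 ; 26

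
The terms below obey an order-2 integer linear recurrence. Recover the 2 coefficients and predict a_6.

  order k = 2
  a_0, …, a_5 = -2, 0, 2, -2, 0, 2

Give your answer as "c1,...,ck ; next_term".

  a_2 = -1·0 + -1·-2 = 2
  a_3 = -1·2 + -1·0 = -2
  a_4 = -1·-2 + -1·2 = 0
  a_5 = -1·0 + -1·-2 = 2
  a_6 = -1·2 + -1·0 = -2

-1,-1 ; -2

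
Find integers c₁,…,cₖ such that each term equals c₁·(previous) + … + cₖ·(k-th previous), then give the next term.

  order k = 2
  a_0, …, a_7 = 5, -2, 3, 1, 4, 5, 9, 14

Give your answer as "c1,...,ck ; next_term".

  a_2 = 1·-2 + 1·5 = 3
  a_3 = 1·3 + 1·-2 = 1
  a_4 = 1·1 + 1·3 = 4
  a_5 = 1·4 + 1·1 = 5
  a_6 = 1·5 + 1·4 = 9
  a_7 = 1·9 + 1·5 = 14
  a_8 = 1·14 + 1·9 = 23

1,1 ; 23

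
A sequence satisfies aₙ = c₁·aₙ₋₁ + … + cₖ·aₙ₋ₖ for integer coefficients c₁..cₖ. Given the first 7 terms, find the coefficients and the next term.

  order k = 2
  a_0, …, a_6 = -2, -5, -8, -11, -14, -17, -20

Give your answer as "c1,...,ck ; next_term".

  a_2 = 2·-5 + -1·-2 = -8
  a_3 = 2·-8 + -1·-5 = -11
  a_4 = 2·-11 + -1·-8 = -14
  a_5 = 2·-14 + -1·-11 = -17
  a_6 = 2·-17 + -1·-14 = -20
  a_7 = 2·-20 + -1·-17 = -23

2,-1 ; -23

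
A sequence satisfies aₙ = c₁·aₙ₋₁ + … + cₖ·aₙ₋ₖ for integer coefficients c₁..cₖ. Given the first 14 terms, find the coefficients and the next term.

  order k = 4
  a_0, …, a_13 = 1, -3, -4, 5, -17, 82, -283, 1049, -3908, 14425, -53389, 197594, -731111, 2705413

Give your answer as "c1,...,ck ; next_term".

  a_4 = -3·5 + 2·-4 + -3·-3 + -3·1 = -17
  a_5 = -3·-17 + 2·5 + -3·-4 + -3·-3 = 82
  a_6 = -3·82 + 2·-17 + -3·5 + -3·-4 = -283
  a_7 = -3·-283 + 2·82 + -3·-17 + -3·5 = 1049
  a_8 = -3·1049 + 2·-283 + -3·82 + -3·-17 = -3908
  a_9 = -3·-3908 + 2·1049 + -3·-283 + -3·82 = 14425
  a_10 = -3·14425 + 2·-3908 + -3·1049 + -3·-283 = -53389
  a_11 = -3·-53389 + 2·14425 + -3·-3908 + -3·1049 = 197594
  a_12 = -3·197594 + 2·-53389 + -3·14425 + -3·-3908 = -731111
  a_13 = -3·-731111 + 2·197594 + -3·-53389 + -3·14425 = 2705413
  a_14 = -3·2705413 + 2·-731111 + -3·197594 + -3·-53389 = -10011076

-3,2,-3,-3 ; -10011076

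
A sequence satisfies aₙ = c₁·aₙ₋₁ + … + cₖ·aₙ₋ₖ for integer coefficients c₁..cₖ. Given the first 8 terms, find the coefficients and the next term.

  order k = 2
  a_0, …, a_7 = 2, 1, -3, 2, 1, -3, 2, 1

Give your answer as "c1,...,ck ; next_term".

-1,-1 ; -3

  a_2 = -1·1 + -1·2 = -3
  a_3 = -1·-3 + -1·1 = 2
  a_4 = -1·2 + -1·-3 = 1
  a_5 = -1·1 + -1·2 = -3
  a_6 = -1·-3 + -1·1 = 2
  a_7 = -1·2 + -1·-3 = 1
  a_8 = -1·1 + -1·2 = -3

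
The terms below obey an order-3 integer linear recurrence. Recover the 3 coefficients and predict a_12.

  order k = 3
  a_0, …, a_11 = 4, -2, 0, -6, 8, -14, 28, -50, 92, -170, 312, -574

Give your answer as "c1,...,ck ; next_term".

-1,1,-1 ; 1056

  a_3 = -1·0 + 1·-2 + -1·4 = -6
  a_4 = -1·-6 + 1·0 + -1·-2 = 8
  a_5 = -1·8 + 1·-6 + -1·0 = -14
  a_6 = -1·-14 + 1·8 + -1·-6 = 28
  a_7 = -1·28 + 1·-14 + -1·8 = -50
  a_8 = -1·-50 + 1·28 + -1·-14 = 92
  a_9 = -1·92 + 1·-50 + -1·28 = -170
  a_10 = -1·-170 + 1·92 + -1·-50 = 312
  a_11 = -1·312 + 1·-170 + -1·92 = -574
  a_12 = -1·-574 + 1·312 + -1·-170 = 1056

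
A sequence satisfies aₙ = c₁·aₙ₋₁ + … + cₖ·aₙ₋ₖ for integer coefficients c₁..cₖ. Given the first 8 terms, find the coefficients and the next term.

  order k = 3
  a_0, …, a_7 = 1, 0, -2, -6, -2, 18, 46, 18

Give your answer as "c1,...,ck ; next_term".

  a_3 = 1·-2 + -2·0 + -4·1 = -6
  a_4 = 1·-6 + -2·-2 + -4·0 = -2
  a_5 = 1·-2 + -2·-6 + -4·-2 = 18
  a_6 = 1·18 + -2·-2 + -4·-6 = 46
  a_7 = 1·46 + -2·18 + -4·-2 = 18
  a_8 = 1·18 + -2·46 + -4·18 = -146

1,-2,-4 ; -146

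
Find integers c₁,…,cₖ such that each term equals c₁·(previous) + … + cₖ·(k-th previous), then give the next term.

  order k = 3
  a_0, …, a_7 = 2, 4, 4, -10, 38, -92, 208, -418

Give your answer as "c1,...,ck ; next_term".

  a_3 = -3·4 + -1·4 + 3·2 = -10
  a_4 = -3·-10 + -1·4 + 3·4 = 38
  a_5 = -3·38 + -1·-10 + 3·4 = -92
  a_6 = -3·-92 + -1·38 + 3·-10 = 208
  a_7 = -3·208 + -1·-92 + 3·38 = -418
  a_8 = -3·-418 + -1·208 + 3·-92 = 770

-3,-1,3 ; 770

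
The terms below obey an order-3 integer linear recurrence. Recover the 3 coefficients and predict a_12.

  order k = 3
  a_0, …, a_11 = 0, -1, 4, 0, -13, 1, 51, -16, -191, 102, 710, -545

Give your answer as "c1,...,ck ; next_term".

  a_3 = -1·4 + -4·-1 + -3·0 = 0
  a_4 = -1·0 + -4·4 + -3·-1 = -13
  a_5 = -1·-13 + -4·0 + -3·4 = 1
  a_6 = -1·1 + -4·-13 + -3·0 = 51
  a_7 = -1·51 + -4·1 + -3·-13 = -16
  a_8 = -1·-16 + -4·51 + -3·1 = -191
  a_9 = -1·-191 + -4·-16 + -3·51 = 102
  a_10 = -1·102 + -4·-191 + -3·-16 = 710
  a_11 = -1·710 + -4·102 + -3·-191 = -545
  a_12 = -1·-545 + -4·710 + -3·102 = -2601

-1,-4,-3 ; -2601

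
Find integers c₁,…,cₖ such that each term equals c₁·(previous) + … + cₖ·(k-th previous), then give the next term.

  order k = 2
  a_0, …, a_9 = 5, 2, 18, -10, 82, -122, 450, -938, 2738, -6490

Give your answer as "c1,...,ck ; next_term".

-1,4 ; 17442

  a_2 = -1·2 + 4·5 = 18
  a_3 = -1·18 + 4·2 = -10
  a_4 = -1·-10 + 4·18 = 82
  a_5 = -1·82 + 4·-10 = -122
  a_6 = -1·-122 + 4·82 = 450
  a_7 = -1·450 + 4·-122 = -938
  a_8 = -1·-938 + 4·450 = 2738
  a_9 = -1·2738 + 4·-938 = -6490
  a_10 = -1·-6490 + 4·2738 = 17442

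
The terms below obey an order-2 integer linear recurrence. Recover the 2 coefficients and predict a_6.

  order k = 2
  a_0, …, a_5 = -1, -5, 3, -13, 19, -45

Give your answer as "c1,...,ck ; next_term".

  a_2 = -1·-5 + 2·-1 = 3
  a_3 = -1·3 + 2·-5 = -13
  a_4 = -1·-13 + 2·3 = 19
  a_5 = -1·19 + 2·-13 = -45
  a_6 = -1·-45 + 2·19 = 83

-1,2 ; 83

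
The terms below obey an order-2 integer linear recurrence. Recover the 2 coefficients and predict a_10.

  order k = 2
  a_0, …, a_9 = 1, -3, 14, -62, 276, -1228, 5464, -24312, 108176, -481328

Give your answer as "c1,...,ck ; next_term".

  a_2 = -4·-3 + 2·1 = 14
  a_3 = -4·14 + 2·-3 = -62
  a_4 = -4·-62 + 2·14 = 276
  a_5 = -4·276 + 2·-62 = -1228
  a_6 = -4·-1228 + 2·276 = 5464
  a_7 = -4·5464 + 2·-1228 = -24312
  a_8 = -4·-24312 + 2·5464 = 108176
  a_9 = -4·108176 + 2·-24312 = -481328
  a_10 = -4·-481328 + 2·108176 = 2141664

-4,2 ; 2141664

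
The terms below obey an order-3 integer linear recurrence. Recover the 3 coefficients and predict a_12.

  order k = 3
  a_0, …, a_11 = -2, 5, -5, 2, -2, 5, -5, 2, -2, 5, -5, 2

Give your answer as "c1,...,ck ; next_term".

  a_3 = -1·-5 + -1·5 + -1·-2 = 2
  a_4 = -1·2 + -1·-5 + -1·5 = -2
  a_5 = -1·-2 + -1·2 + -1·-5 = 5
  a_6 = -1·5 + -1·-2 + -1·2 = -5
  a_7 = -1·-5 + -1·5 + -1·-2 = 2
  a_8 = -1·2 + -1·-5 + -1·5 = -2
  a_9 = -1·-2 + -1·2 + -1·-5 = 5
  a_10 = -1·5 + -1·-2 + -1·2 = -5
  a_11 = -1·-5 + -1·5 + -1·-2 = 2
  a_12 = -1·2 + -1·-5 + -1·5 = -2

-1,-1,-1 ; -2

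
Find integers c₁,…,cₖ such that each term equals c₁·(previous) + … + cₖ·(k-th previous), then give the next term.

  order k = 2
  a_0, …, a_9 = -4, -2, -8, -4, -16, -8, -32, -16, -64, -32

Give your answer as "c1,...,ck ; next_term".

  a_2 = 0·-2 + 2·-4 = -8
  a_3 = 0·-8 + 2·-2 = -4
  a_4 = 0·-4 + 2·-8 = -16
  a_5 = 0·-16 + 2·-4 = -8
  a_6 = 0·-8 + 2·-16 = -32
  a_7 = 0·-32 + 2·-8 = -16
  a_8 = 0·-16 + 2·-32 = -64
  a_9 = 0·-64 + 2·-16 = -32
  a_10 = 0·-32 + 2·-64 = -128

0,2 ; -128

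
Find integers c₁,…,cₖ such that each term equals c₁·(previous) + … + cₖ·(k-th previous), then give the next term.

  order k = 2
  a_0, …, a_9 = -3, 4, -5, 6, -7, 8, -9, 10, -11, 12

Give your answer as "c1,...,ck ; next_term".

  a_2 = -2·4 + -1·-3 = -5
  a_3 = -2·-5 + -1·4 = 6
  a_4 = -2·6 + -1·-5 = -7
  a_5 = -2·-7 + -1·6 = 8
  a_6 = -2·8 + -1·-7 = -9
  a_7 = -2·-9 + -1·8 = 10
  a_8 = -2·10 + -1·-9 = -11
  a_9 = -2·-11 + -1·10 = 12
  a_10 = -2·12 + -1·-11 = -13

-2,-1 ; -13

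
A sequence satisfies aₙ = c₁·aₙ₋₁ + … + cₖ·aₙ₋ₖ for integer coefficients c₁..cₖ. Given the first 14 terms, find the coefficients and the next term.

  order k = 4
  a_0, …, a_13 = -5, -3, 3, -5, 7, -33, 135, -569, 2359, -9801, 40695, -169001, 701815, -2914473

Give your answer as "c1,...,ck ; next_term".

  a_4 = -4·-5 + 1·3 + 2·-3 + 2·-5 = 7
  a_5 = -4·7 + 1·-5 + 2·3 + 2·-3 = -33
  a_6 = -4·-33 + 1·7 + 2·-5 + 2·3 = 135
  a_7 = -4·135 + 1·-33 + 2·7 + 2·-5 = -569
  a_8 = -4·-569 + 1·135 + 2·-33 + 2·7 = 2359
  a_9 = -4·2359 + 1·-569 + 2·135 + 2·-33 = -9801
  a_10 = -4·-9801 + 1·2359 + 2·-569 + 2·135 = 40695
  a_11 = -4·40695 + 1·-9801 + 2·2359 + 2·-569 = -169001
  a_12 = -4·-169001 + 1·40695 + 2·-9801 + 2·2359 = 701815
  a_13 = -4·701815 + 1·-169001 + 2·40695 + 2·-9801 = -2914473
  a_14 = -4·-2914473 + 1·701815 + 2·-169001 + 2·40695 = 12103095

-4,1,2,2 ; 12103095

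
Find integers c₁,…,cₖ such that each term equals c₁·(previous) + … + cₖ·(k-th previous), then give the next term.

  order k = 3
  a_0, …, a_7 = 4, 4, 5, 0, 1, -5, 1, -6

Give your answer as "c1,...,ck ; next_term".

  a_3 = 0·5 + 1·4 + -1·4 = 0
  a_4 = 0·0 + 1·5 + -1·4 = 1
  a_5 = 0·1 + 1·0 + -1·5 = -5
  a_6 = 0·-5 + 1·1 + -1·0 = 1
  a_7 = 0·1 + 1·-5 + -1·1 = -6
  a_8 = 0·-6 + 1·1 + -1·-5 = 6

0,1,-1 ; 6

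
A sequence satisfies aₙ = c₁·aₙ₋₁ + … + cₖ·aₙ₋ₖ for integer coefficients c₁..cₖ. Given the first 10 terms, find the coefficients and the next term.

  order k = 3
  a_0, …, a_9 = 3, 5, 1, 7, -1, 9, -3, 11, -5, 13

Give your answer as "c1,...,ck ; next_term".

-1,1,1 ; -7

  a_3 = -1·1 + 1·5 + 1·3 = 7
  a_4 = -1·7 + 1·1 + 1·5 = -1
  a_5 = -1·-1 + 1·7 + 1·1 = 9
  a_6 = -1·9 + 1·-1 + 1·7 = -3
  a_7 = -1·-3 + 1·9 + 1·-1 = 11
  a_8 = -1·11 + 1·-3 + 1·9 = -5
  a_9 = -1·-5 + 1·11 + 1·-3 = 13
  a_10 = -1·13 + 1·-5 + 1·11 = -7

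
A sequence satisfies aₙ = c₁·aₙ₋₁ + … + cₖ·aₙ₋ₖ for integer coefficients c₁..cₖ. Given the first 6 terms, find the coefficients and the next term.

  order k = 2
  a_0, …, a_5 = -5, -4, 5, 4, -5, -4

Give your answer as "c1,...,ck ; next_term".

0,-1 ; 5

  a_2 = 0·-4 + -1·-5 = 5
  a_3 = 0·5 + -1·-4 = 4
  a_4 = 0·4 + -1·5 = -5
  a_5 = 0·-5 + -1·4 = -4
  a_6 = 0·-4 + -1·-5 = 5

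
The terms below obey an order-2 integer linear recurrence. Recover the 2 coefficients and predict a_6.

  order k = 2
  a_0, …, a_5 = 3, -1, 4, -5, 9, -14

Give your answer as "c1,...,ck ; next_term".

  a_2 = -1·-1 + 1·3 = 4
  a_3 = -1·4 + 1·-1 = -5
  a_4 = -1·-5 + 1·4 = 9
  a_5 = -1·9 + 1·-5 = -14
  a_6 = -1·-14 + 1·9 = 23

-1,1 ; 23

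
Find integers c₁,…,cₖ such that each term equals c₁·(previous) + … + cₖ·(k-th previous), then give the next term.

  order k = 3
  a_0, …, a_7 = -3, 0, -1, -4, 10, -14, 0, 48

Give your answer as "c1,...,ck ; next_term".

  a_3 = -2·-1 + -2·0 + 2·-3 = -4
  a_4 = -2·-4 + -2·-1 + 2·0 = 10
  a_5 = -2·10 + -2·-4 + 2·-1 = -14
  a_6 = -2·-14 + -2·10 + 2·-4 = 0
  a_7 = -2·0 + -2·-14 + 2·10 = 48
  a_8 = -2·48 + -2·0 + 2·-14 = -124

-2,-2,2 ; -124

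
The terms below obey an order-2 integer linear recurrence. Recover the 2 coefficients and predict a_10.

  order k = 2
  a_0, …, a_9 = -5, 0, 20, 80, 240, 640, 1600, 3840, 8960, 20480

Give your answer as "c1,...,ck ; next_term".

4,-4 ; 46080

  a_2 = 4·0 + -4·-5 = 20
  a_3 = 4·20 + -4·0 = 80
  a_4 = 4·80 + -4·20 = 240
  a_5 = 4·240 + -4·80 = 640
  a_6 = 4·640 + -4·240 = 1600
  a_7 = 4·1600 + -4·640 = 3840
  a_8 = 4·3840 + -4·1600 = 8960
  a_9 = 4·8960 + -4·3840 = 20480
  a_10 = 4·20480 + -4·8960 = 46080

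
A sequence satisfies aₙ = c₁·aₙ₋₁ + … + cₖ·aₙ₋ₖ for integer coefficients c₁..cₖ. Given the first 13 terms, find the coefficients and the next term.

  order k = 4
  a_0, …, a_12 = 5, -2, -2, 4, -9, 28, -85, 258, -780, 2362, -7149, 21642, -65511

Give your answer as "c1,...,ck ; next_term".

-2,3,0,1 ; 198310

  a_4 = -2·4 + 3·-2 + 0·-2 + 1·5 = -9
  a_5 = -2·-9 + 3·4 + 0·-2 + 1·-2 = 28
  a_6 = -2·28 + 3·-9 + 0·4 + 1·-2 = -85
  a_7 = -2·-85 + 3·28 + 0·-9 + 1·4 = 258
  a_8 = -2·258 + 3·-85 + 0·28 + 1·-9 = -780
  a_9 = -2·-780 + 3·258 + 0·-85 + 1·28 = 2362
  a_10 = -2·2362 + 3·-780 + 0·258 + 1·-85 = -7149
  a_11 = -2·-7149 + 3·2362 + 0·-780 + 1·258 = 21642
  a_12 = -2·21642 + 3·-7149 + 0·2362 + 1·-780 = -65511
  a_13 = -2·-65511 + 3·21642 + 0·-7149 + 1·2362 = 198310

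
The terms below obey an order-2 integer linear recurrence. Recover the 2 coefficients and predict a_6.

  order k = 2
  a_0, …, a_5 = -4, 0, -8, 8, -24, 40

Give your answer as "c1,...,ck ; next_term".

-1,2 ; -88

  a_2 = -1·0 + 2·-4 = -8
  a_3 = -1·-8 + 2·0 = 8
  a_4 = -1·8 + 2·-8 = -24
  a_5 = -1·-24 + 2·8 = 40
  a_6 = -1·40 + 2·-24 = -88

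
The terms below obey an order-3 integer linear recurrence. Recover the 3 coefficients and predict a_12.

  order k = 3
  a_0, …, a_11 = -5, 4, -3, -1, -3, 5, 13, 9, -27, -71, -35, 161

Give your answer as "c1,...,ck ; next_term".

  a_3 = 1·-3 + -2·4 + -2·-5 = -1
  a_4 = 1·-1 + -2·-3 + -2·4 = -3
  a_5 = 1·-3 + -2·-1 + -2·-3 = 5
  a_6 = 1·5 + -2·-3 + -2·-1 = 13
  a_7 = 1·13 + -2·5 + -2·-3 = 9
  a_8 = 1·9 + -2·13 + -2·5 = -27
  a_9 = 1·-27 + -2·9 + -2·13 = -71
  a_10 = 1·-71 + -2·-27 + -2·9 = -35
  a_11 = 1·-35 + -2·-71 + -2·-27 = 161
  a_12 = 1·161 + -2·-35 + -2·-71 = 373

1,-2,-2 ; 373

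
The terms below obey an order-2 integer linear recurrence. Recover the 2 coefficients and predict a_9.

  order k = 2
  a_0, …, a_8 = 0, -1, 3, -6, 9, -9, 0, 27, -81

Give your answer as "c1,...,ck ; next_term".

  a_2 = -3·-1 + -3·0 = 3
  a_3 = -3·3 + -3·-1 = -6
  a_4 = -3·-6 + -3·3 = 9
  a_5 = -3·9 + -3·-6 = -9
  a_6 = -3·-9 + -3·9 = 0
  a_7 = -3·0 + -3·-9 = 27
  a_8 = -3·27 + -3·0 = -81
  a_9 = -3·-81 + -3·27 = 162

-3,-3 ; 162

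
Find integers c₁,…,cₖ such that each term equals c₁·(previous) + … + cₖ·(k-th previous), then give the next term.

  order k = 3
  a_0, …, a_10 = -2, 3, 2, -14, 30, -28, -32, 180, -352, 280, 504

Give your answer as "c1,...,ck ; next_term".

  a_3 = -2·2 + -2·3 + 2·-2 = -14
  a_4 = -2·-14 + -2·2 + 2·3 = 30
  a_5 = -2·30 + -2·-14 + 2·2 = -28
  a_6 = -2·-28 + -2·30 + 2·-14 = -32
  a_7 = -2·-32 + -2·-28 + 2·30 = 180
  a_8 = -2·180 + -2·-32 + 2·-28 = -352
  a_9 = -2·-352 + -2·180 + 2·-32 = 280
  a_10 = -2·280 + -2·-352 + 2·180 = 504
  a_11 = -2·504 + -2·280 + 2·-352 = -2272

-2,-2,2 ; -2272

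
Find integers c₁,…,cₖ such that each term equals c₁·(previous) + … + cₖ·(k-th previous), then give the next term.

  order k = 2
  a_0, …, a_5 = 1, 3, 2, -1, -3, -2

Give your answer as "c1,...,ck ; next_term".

  a_2 = 1·3 + -1·1 = 2
  a_3 = 1·2 + -1·3 = -1
  a_4 = 1·-1 + -1·2 = -3
  a_5 = 1·-3 + -1·-1 = -2
  a_6 = 1·-2 + -1·-3 = 1

1,-1 ; 1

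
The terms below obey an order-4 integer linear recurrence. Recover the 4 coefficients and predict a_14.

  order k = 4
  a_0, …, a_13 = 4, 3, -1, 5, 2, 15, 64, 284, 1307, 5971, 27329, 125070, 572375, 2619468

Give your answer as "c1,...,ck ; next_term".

  a_4 = 4·5 + 3·-1 + -1·3 + -3·4 = 2
  a_5 = 4·2 + 3·5 + -1·-1 + -3·3 = 15
  a_6 = 4·15 + 3·2 + -1·5 + -3·-1 = 64
  a_7 = 4·64 + 3·15 + -1·2 + -3·5 = 284
  a_8 = 4·284 + 3·64 + -1·15 + -3·2 = 1307
  a_9 = 4·1307 + 3·284 + -1·64 + -3·15 = 5971
  a_10 = 4·5971 + 3·1307 + -1·284 + -3·64 = 27329
  a_11 = 4·27329 + 3·5971 + -1·1307 + -3·284 = 125070
  a_12 = 4·125070 + 3·27329 + -1·5971 + -3·1307 = 572375
  a_13 = 4·572375 + 3·125070 + -1·27329 + -3·5971 = 2619468
  a_14 = 4·2619468 + 3·572375 + -1·125070 + -3·27329 = 11987940

4,3,-1,-3 ; 11987940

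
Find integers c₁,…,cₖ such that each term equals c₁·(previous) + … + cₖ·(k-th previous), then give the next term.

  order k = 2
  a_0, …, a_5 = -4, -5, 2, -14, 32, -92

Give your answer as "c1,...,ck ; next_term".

  a_2 = -2·-5 + 2·-4 = 2
  a_3 = -2·2 + 2·-5 = -14
  a_4 = -2·-14 + 2·2 = 32
  a_5 = -2·32 + 2·-14 = -92
  a_6 = -2·-92 + 2·32 = 248

-2,2 ; 248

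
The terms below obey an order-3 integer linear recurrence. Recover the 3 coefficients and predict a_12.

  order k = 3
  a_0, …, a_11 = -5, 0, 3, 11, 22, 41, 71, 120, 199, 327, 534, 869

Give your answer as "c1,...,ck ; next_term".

2,0,-1 ; 1411

  a_3 = 2·3 + 0·0 + -1·-5 = 11
  a_4 = 2·11 + 0·3 + -1·0 = 22
  a_5 = 2·22 + 0·11 + -1·3 = 41
  a_6 = 2·41 + 0·22 + -1·11 = 71
  a_7 = 2·71 + 0·41 + -1·22 = 120
  a_8 = 2·120 + 0·71 + -1·41 = 199
  a_9 = 2·199 + 0·120 + -1·71 = 327
  a_10 = 2·327 + 0·199 + -1·120 = 534
  a_11 = 2·534 + 0·327 + -1·199 = 869
  a_12 = 2·869 + 0·534 + -1·327 = 1411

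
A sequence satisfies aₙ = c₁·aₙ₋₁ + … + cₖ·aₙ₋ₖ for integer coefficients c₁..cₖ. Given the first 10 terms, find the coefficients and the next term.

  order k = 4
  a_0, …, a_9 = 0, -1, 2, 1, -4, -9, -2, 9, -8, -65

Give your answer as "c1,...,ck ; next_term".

2,-2,2,3 ; -102

  a_4 = 2·1 + -2·2 + 2·-1 + 3·0 = -4
  a_5 = 2·-4 + -2·1 + 2·2 + 3·-1 = -9
  a_6 = 2·-9 + -2·-4 + 2·1 + 3·2 = -2
  a_7 = 2·-2 + -2·-9 + 2·-4 + 3·1 = 9
  a_8 = 2·9 + -2·-2 + 2·-9 + 3·-4 = -8
  a_9 = 2·-8 + -2·9 + 2·-2 + 3·-9 = -65
  a_10 = 2·-65 + -2·-8 + 2·9 + 3·-2 = -102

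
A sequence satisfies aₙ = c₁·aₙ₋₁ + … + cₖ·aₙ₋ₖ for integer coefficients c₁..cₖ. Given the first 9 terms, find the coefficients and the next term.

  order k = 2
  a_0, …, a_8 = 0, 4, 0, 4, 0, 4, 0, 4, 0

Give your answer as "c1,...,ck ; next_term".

  a_2 = 0·4 + 1·0 = 0
  a_3 = 0·0 + 1·4 = 4
  a_4 = 0·4 + 1·0 = 0
  a_5 = 0·0 + 1·4 = 4
  a_6 = 0·4 + 1·0 = 0
  a_7 = 0·0 + 1·4 = 4
  a_8 = 0·4 + 1·0 = 0
  a_9 = 0·0 + 1·4 = 4

0,1 ; 4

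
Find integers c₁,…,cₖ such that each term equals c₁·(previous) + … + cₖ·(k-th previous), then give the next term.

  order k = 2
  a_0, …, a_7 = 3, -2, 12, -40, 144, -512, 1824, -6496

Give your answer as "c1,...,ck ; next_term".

  a_2 = -3·-2 + 2·3 = 12
  a_3 = -3·12 + 2·-2 = -40
  a_4 = -3·-40 + 2·12 = 144
  a_5 = -3·144 + 2·-40 = -512
  a_6 = -3·-512 + 2·144 = 1824
  a_7 = -3·1824 + 2·-512 = -6496
  a_8 = -3·-6496 + 2·1824 = 23136

-3,2 ; 23136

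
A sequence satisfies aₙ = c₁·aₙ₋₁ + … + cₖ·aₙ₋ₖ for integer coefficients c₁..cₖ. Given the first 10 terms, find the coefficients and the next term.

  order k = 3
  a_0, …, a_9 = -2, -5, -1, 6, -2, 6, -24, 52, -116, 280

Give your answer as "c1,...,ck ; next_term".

  a_3 = -2·-1 + 0·-5 + -2·-2 = 6
  a_4 = -2·6 + 0·-1 + -2·-5 = -2
  a_5 = -2·-2 + 0·6 + -2·-1 = 6
  a_6 = -2·6 + 0·-2 + -2·6 = -24
  a_7 = -2·-24 + 0·6 + -2·-2 = 52
  a_8 = -2·52 + 0·-24 + -2·6 = -116
  a_9 = -2·-116 + 0·52 + -2·-24 = 280
  a_10 = -2·280 + 0·-116 + -2·52 = -664

-2,0,-2 ; -664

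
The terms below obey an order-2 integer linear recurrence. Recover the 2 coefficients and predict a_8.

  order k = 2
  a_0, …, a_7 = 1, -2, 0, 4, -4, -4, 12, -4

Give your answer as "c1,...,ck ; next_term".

  a_2 = -1·-2 + -2·1 = 0
  a_3 = -1·0 + -2·-2 = 4
  a_4 = -1·4 + -2·0 = -4
  a_5 = -1·-4 + -2·4 = -4
  a_6 = -1·-4 + -2·-4 = 12
  a_7 = -1·12 + -2·-4 = -4
  a_8 = -1·-4 + -2·12 = -20

-1,-2 ; -20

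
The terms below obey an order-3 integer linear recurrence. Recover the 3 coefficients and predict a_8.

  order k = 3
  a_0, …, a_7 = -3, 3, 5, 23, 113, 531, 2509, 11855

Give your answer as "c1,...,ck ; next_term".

  a_3 = 4·5 + 3·3 + 2·-3 = 23
  a_4 = 4·23 + 3·5 + 2·3 = 113
  a_5 = 4·113 + 3·23 + 2·5 = 531
  a_6 = 4·531 + 3·113 + 2·23 = 2509
  a_7 = 4·2509 + 3·531 + 2·113 = 11855
  a_8 = 4·11855 + 3·2509 + 2·531 = 56009

4,3,2 ; 56009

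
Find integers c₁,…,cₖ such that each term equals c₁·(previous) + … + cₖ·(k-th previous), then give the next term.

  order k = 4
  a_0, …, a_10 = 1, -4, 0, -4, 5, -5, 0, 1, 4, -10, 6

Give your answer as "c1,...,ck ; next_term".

-1,-1,0,1 ; 5

  a_4 = -1·-4 + -1·0 + 0·-4 + 1·1 = 5
  a_5 = -1·5 + -1·-4 + 0·0 + 1·-4 = -5
  a_6 = -1·-5 + -1·5 + 0·-4 + 1·0 = 0
  a_7 = -1·0 + -1·-5 + 0·5 + 1·-4 = 1
  a_8 = -1·1 + -1·0 + 0·-5 + 1·5 = 4
  a_9 = -1·4 + -1·1 + 0·0 + 1·-5 = -10
  a_10 = -1·-10 + -1·4 + 0·1 + 1·0 = 6
  a_11 = -1·6 + -1·-10 + 0·4 + 1·1 = 5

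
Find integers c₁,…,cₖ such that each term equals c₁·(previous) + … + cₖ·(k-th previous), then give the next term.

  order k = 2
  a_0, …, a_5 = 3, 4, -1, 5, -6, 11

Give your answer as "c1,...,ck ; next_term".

  a_2 = -1·4 + 1·3 = -1
  a_3 = -1·-1 + 1·4 = 5
  a_4 = -1·5 + 1·-1 = -6
  a_5 = -1·-6 + 1·5 = 11
  a_6 = -1·11 + 1·-6 = -17

-1,1 ; -17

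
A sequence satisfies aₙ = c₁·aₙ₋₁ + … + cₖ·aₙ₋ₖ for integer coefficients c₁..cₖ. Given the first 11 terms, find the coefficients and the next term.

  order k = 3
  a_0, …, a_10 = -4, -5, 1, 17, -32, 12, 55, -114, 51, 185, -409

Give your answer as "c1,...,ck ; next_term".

  a_3 = -2·1 + -3·-5 + -1·-4 = 17
  a_4 = -2·17 + -3·1 + -1·-5 = -32
  a_5 = -2·-32 + -3·17 + -1·1 = 12
  a_6 = -2·12 + -3·-32 + -1·17 = 55
  a_7 = -2·55 + -3·12 + -1·-32 = -114
  a_8 = -2·-114 + -3·55 + -1·12 = 51
  a_9 = -2·51 + -3·-114 + -1·55 = 185
  a_10 = -2·185 + -3·51 + -1·-114 = -409
  a_11 = -2·-409 + -3·185 + -1·51 = 212

-2,-3,-1 ; 212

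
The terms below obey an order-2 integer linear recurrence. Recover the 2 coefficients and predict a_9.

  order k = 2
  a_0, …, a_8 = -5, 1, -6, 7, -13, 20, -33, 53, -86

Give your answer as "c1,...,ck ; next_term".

-1,1 ; 139

  a_2 = -1·1 + 1·-5 = -6
  a_3 = -1·-6 + 1·1 = 7
  a_4 = -1·7 + 1·-6 = -13
  a_5 = -1·-13 + 1·7 = 20
  a_6 = -1·20 + 1·-13 = -33
  a_7 = -1·-33 + 1·20 = 53
  a_8 = -1·53 + 1·-33 = -86
  a_9 = -1·-86 + 1·53 = 139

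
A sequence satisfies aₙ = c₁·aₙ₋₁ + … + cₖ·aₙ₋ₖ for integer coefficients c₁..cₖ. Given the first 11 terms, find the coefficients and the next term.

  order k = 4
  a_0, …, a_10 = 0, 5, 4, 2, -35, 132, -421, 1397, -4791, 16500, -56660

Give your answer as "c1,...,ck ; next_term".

-4,-3,-3,2 ; 194307

  a_4 = -4·2 + -3·4 + -3·5 + 2·0 = -35
  a_5 = -4·-35 + -3·2 + -3·4 + 2·5 = 132
  a_6 = -4·132 + -3·-35 + -3·2 + 2·4 = -421
  a_7 = -4·-421 + -3·132 + -3·-35 + 2·2 = 1397
  a_8 = -4·1397 + -3·-421 + -3·132 + 2·-35 = -4791
  a_9 = -4·-4791 + -3·1397 + -3·-421 + 2·132 = 16500
  a_10 = -4·16500 + -3·-4791 + -3·1397 + 2·-421 = -56660
  a_11 = -4·-56660 + -3·16500 + -3·-4791 + 2·1397 = 194307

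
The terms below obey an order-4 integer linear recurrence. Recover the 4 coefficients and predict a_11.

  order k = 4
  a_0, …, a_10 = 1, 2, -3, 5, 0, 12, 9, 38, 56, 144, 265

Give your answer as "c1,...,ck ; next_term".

1,2,0,1 ; 591

  a_4 = 1·5 + 2·-3 + 0·2 + 1·1 = 0
  a_5 = 1·0 + 2·5 + 0·-3 + 1·2 = 12
  a_6 = 1·12 + 2·0 + 0·5 + 1·-3 = 9
  a_7 = 1·9 + 2·12 + 0·0 + 1·5 = 38
  a_8 = 1·38 + 2·9 + 0·12 + 1·0 = 56
  a_9 = 1·56 + 2·38 + 0·9 + 1·12 = 144
  a_10 = 1·144 + 2·56 + 0·38 + 1·9 = 265
  a_11 = 1·265 + 2·144 + 0·56 + 1·38 = 591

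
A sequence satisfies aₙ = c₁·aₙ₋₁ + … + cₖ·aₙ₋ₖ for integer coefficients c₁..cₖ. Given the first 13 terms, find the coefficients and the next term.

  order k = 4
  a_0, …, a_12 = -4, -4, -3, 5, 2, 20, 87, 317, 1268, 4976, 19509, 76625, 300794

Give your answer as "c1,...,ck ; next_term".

  a_4 = 3·5 + 3·-3 + 3·-4 + -2·-4 = 2
  a_5 = 3·2 + 3·5 + 3·-3 + -2·-4 = 20
  a_6 = 3·20 + 3·2 + 3·5 + -2·-3 = 87
  a_7 = 3·87 + 3·20 + 3·2 + -2·5 = 317
  a_8 = 3·317 + 3·87 + 3·20 + -2·2 = 1268
  a_9 = 3·1268 + 3·317 + 3·87 + -2·20 = 4976
  a_10 = 3·4976 + 3·1268 + 3·317 + -2·87 = 19509
  a_11 = 3·19509 + 3·4976 + 3·1268 + -2·317 = 76625
  a_12 = 3·76625 + 3·19509 + 3·4976 + -2·1268 = 300794
  a_13 = 3·300794 + 3·76625 + 3·19509 + -2·4976 = 1180832

3,3,3,-2 ; 1180832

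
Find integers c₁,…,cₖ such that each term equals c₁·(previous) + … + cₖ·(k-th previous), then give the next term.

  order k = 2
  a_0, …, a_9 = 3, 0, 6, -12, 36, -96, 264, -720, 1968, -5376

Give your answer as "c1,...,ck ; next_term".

  a_2 = -2·0 + 2·3 = 6
  a_3 = -2·6 + 2·0 = -12
  a_4 = -2·-12 + 2·6 = 36
  a_5 = -2·36 + 2·-12 = -96
  a_6 = -2·-96 + 2·36 = 264
  a_7 = -2·264 + 2·-96 = -720
  a_8 = -2·-720 + 2·264 = 1968
  a_9 = -2·1968 + 2·-720 = -5376
  a_10 = -2·-5376 + 2·1968 = 14688

-2,2 ; 14688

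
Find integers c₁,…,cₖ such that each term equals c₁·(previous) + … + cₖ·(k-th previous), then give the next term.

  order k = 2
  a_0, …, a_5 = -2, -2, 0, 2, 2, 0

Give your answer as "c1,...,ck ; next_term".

  a_2 = 1·-2 + -1·-2 = 0
  a_3 = 1·0 + -1·-2 = 2
  a_4 = 1·2 + -1·0 = 2
  a_5 = 1·2 + -1·2 = 0
  a_6 = 1·0 + -1·2 = -2

1,-1 ; -2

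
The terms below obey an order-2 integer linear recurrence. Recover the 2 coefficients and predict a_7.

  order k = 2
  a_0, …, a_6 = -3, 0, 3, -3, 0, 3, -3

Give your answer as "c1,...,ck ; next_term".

  a_2 = -1·0 + -1·-3 = 3
  a_3 = -1·3 + -1·0 = -3
  a_4 = -1·-3 + -1·3 = 0
  a_5 = -1·0 + -1·-3 = 3
  a_6 = -1·3 + -1·0 = -3
  a_7 = -1·-3 + -1·3 = 0

-1,-1 ; 0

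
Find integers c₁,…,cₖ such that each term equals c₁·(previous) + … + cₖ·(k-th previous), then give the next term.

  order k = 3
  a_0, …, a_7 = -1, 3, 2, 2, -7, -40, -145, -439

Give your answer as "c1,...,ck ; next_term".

4,-3,-3 ; -1201

  a_3 = 4·2 + -3·3 + -3·-1 = 2
  a_4 = 4·2 + -3·2 + -3·3 = -7
  a_5 = 4·-7 + -3·2 + -3·2 = -40
  a_6 = 4·-40 + -3·-7 + -3·2 = -145
  a_7 = 4·-145 + -3·-40 + -3·-7 = -439
  a_8 = 4·-439 + -3·-145 + -3·-40 = -1201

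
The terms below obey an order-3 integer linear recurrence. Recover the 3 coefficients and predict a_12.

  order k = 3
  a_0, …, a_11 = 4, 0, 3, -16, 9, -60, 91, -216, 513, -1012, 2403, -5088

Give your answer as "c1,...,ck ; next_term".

0,3,-4 ; 11257

  a_3 = 0·3 + 3·0 + -4·4 = -16
  a_4 = 0·-16 + 3·3 + -4·0 = 9
  a_5 = 0·9 + 3·-16 + -4·3 = -60
  a_6 = 0·-60 + 3·9 + -4·-16 = 91
  a_7 = 0·91 + 3·-60 + -4·9 = -216
  a_8 = 0·-216 + 3·91 + -4·-60 = 513
  a_9 = 0·513 + 3·-216 + -4·91 = -1012
  a_10 = 0·-1012 + 3·513 + -4·-216 = 2403
  a_11 = 0·2403 + 3·-1012 + -4·513 = -5088
  a_12 = 0·-5088 + 3·2403 + -4·-1012 = 11257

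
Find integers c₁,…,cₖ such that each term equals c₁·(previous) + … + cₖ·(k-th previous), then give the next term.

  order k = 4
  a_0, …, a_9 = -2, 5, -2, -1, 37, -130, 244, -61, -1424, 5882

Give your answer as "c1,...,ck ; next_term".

-3,-4,4,-3 ; -12926

  a_4 = -3·-1 + -4·-2 + 4·5 + -3·-2 = 37
  a_5 = -3·37 + -4·-1 + 4·-2 + -3·5 = -130
  a_6 = -3·-130 + -4·37 + 4·-1 + -3·-2 = 244
  a_7 = -3·244 + -4·-130 + 4·37 + -3·-1 = -61
  a_8 = -3·-61 + -4·244 + 4·-130 + -3·37 = -1424
  a_9 = -3·-1424 + -4·-61 + 4·244 + -3·-130 = 5882
  a_10 = -3·5882 + -4·-1424 + 4·-61 + -3·244 = -12926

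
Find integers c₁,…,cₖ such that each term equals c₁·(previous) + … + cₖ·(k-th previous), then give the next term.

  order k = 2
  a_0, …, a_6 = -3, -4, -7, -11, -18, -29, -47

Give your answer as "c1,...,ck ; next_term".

  a_2 = 1·-4 + 1·-3 = -7
  a_3 = 1·-7 + 1·-4 = -11
  a_4 = 1·-11 + 1·-7 = -18
  a_5 = 1·-18 + 1·-11 = -29
  a_6 = 1·-29 + 1·-18 = -47
  a_7 = 1·-47 + 1·-29 = -76

1,1 ; -76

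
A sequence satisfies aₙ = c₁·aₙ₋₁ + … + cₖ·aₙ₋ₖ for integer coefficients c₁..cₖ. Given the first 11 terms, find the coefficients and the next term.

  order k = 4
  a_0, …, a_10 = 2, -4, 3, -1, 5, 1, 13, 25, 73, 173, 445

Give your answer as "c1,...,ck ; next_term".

2,1,0,2 ; 1113

  a_4 = 2·-1 + 1·3 + 0·-4 + 2·2 = 5
  a_5 = 2·5 + 1·-1 + 0·3 + 2·-4 = 1
  a_6 = 2·1 + 1·5 + 0·-1 + 2·3 = 13
  a_7 = 2·13 + 1·1 + 0·5 + 2·-1 = 25
  a_8 = 2·25 + 1·13 + 0·1 + 2·5 = 73
  a_9 = 2·73 + 1·25 + 0·13 + 2·1 = 173
  a_10 = 2·173 + 1·73 + 0·25 + 2·13 = 445
  a_11 = 2·445 + 1·173 + 0·73 + 2·25 = 1113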